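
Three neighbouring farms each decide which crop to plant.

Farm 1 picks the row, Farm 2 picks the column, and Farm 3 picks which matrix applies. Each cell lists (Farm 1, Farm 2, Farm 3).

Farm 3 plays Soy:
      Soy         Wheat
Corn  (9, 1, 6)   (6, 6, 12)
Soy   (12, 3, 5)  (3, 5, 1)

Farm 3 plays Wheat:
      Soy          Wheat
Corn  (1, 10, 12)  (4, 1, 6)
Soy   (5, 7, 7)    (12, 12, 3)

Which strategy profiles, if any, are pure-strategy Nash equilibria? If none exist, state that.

(Corn, Wheat, Soy) and (Soy, Wheat, Wheat)

Mark each player's best response to every combination of opponents' strategies; a profile where every player is best-responding is a pure Nash equilibrium.
Farm 1 against (Soy, Soy): payoffs 9, 12 → best response Soy.
Farm 1 against (Soy, Wheat): payoffs 1, 5 → best response Soy.
Farm 1 against (Wheat, Soy): payoffs 6, 3 → best response Corn.
Farm 1 against (Wheat, Wheat): payoffs 4, 12 → best response Soy.
Farm 2 against (Corn, Soy): payoffs 1, 6 → best response Wheat.
Farm 2 against (Corn, Wheat): payoffs 10, 1 → best response Soy.
Farm 2 against (Soy, Soy): payoffs 3, 5 → best response Wheat.
Farm 2 against (Soy, Wheat): payoffs 7, 12 → best response Wheat.
Farm 3 against (Corn, Soy): payoffs 6, 12 → best response Wheat.
Farm 3 against (Corn, Wheat): payoffs 12, 6 → best response Soy.
Farm 3 against (Soy, Soy): payoffs 5, 7 → best response Wheat.
Farm 3 against (Soy, Wheat): payoffs 1, 3 → best response Wheat.
Mutual best responses: (Corn, Wheat, Soy); (Soy, Wheat, Wheat).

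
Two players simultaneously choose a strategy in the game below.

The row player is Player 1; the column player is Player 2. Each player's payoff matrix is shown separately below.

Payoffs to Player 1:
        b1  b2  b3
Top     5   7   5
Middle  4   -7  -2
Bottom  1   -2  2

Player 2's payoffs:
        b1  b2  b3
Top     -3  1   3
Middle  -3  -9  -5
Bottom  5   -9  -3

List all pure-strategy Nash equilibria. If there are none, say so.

The unique pure-strategy Nash equilibrium is (Top, b3).

For each strategy profile, look for a profitable unilateral deviation.
(Top, b1): Player 2 can switch to b2 (-3 → 1). Not NE.
(Top, b2): Player 2 can switch to b3 (1 → 3). Not NE.
(Top, b3): Player 1 gets 5, best alternative 2; Player 2 gets 3, best alternative 1. No profitable deviation — NE.
(Middle, b1): Player 1 can switch to Top (4 → 5). Not NE.
(Middle, b2): Player 1 can switch to Top (-7 → 7). Not NE.
(Middle, b3): Player 1 can switch to Top (-2 → 5). Not NE.
(Bottom, b1): Player 1 can switch to Top (1 → 5). Not NE.
(Bottom, b2): Player 1 can switch to Top (-2 → 7). Not NE.
(Bottom, b3): Player 1 can switch to Top (2 → 5). Not NE.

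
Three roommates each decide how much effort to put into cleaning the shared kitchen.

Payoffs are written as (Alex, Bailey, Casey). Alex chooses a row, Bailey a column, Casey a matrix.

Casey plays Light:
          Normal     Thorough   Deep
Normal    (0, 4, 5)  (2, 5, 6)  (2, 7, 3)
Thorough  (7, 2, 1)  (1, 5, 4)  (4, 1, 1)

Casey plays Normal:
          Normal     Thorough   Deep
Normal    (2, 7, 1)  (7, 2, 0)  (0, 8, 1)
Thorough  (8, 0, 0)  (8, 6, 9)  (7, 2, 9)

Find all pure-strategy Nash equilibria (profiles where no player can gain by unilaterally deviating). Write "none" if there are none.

The unique pure-strategy Nash equilibrium is (Thorough, Thorough, Normal).

For each strategy profile, look for a profitable unilateral deviation.
(Normal, Normal, Light): Alex can switch to Thorough (0 → 7). Not NE.
(Normal, Normal, Normal): Alex can switch to Thorough (2 → 8). Not NE.
(Normal, Thorough, Light): Bailey can switch to Deep (5 → 7). Not NE.
(Normal, Thorough, Normal): Alex can switch to Thorough (7 → 8). Not NE.
(Normal, Deep, Light): Alex can switch to Thorough (2 → 4). Not NE.
(Normal, Deep, Normal): Alex can switch to Thorough (0 → 7). Not NE.
(Thorough, Thorough, Normal): Alex gets 8, best alternative 7; Bailey gets 6, best alternative 2; Casey gets 9, best alternative 4. No profitable deviation — NE.
(The remaining 5 profiles each have a profitable deviation by the same check.)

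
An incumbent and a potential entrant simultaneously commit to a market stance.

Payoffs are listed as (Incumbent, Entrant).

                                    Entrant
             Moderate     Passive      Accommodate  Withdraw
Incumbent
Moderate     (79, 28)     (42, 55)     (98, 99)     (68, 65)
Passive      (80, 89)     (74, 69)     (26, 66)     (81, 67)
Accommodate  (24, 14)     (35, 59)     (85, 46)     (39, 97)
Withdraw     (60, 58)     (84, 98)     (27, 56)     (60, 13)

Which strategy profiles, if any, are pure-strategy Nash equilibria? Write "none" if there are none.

Pure-strategy Nash equilibria: (Moderate, Accommodate) and (Passive, Moderate) and (Withdraw, Passive)

Check each profile: it is a Nash equilibrium iff no player can strictly gain by switching unilaterally.
(Moderate, Moderate): Incumbent can switch to Passive (79 → 80). Not NE.
(Moderate, Passive): Incumbent can switch to Passive (42 → 74). Not NE.
(Moderate, Accommodate): Incumbent gets 98, best alternative 85; Entrant gets 99, best alternative 65. No profitable deviation — NE.
(Moderate, Withdraw): Incumbent can switch to Passive (68 → 81). Not NE.
(Passive, Moderate): Incumbent gets 80, best alternative 79; Entrant gets 89, best alternative 69. No profitable deviation — NE.
(Passive, Passive): Incumbent can switch to Withdraw (74 → 84). Not NE.
(Passive, Accommodate): Incumbent can switch to Moderate (26 → 98). Not NE.
(Passive, Withdraw): Entrant can switch to Moderate (67 → 89). Not NE.
(Accommodate, Moderate): Incumbent can switch to Moderate (24 → 79). Not NE.
(Accommodate, Passive): Incumbent can switch to Moderate (35 → 42). Not NE.
(Withdraw, Passive): Incumbent gets 84, best alternative 74; Entrant gets 98, best alternative 58. No profitable deviation — NE.
(The remaining 5 profiles each have a profitable deviation by the same check.)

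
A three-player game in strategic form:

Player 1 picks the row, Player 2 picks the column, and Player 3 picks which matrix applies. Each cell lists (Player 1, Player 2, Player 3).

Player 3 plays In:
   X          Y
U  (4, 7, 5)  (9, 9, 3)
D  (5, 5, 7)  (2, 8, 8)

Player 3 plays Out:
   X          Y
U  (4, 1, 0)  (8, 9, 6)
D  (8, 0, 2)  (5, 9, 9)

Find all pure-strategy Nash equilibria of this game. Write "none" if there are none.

Pure NE: (U, Y, Out)

Player 1 against (X, In): payoffs 4, 5 → best response D.
Player 1 against (X, Out): payoffs 4, 8 → best response D.
Player 1 against (Y, In): payoffs 9, 2 → best response U.
Player 1 against (Y, Out): payoffs 8, 5 → best response U.
Player 2 against (U, In): payoffs 7, 9 → best response Y.
Player 2 against (U, Out): payoffs 1, 9 → best response Y.
Player 2 against (D, In): payoffs 5, 8 → best response Y.
Player 2 against (D, Out): payoffs 0, 9 → best response Y.
Player 3 against (U, X): payoffs 5, 0 → best response In.
Player 3 against (U, Y): payoffs 3, 6 → best response Out.
Player 3 against (D, X): payoffs 7, 2 → best response In.
Player 3 against (D, Y): payoffs 8, 9 → best response Out.
Mutual best responses: (U, Y, Out).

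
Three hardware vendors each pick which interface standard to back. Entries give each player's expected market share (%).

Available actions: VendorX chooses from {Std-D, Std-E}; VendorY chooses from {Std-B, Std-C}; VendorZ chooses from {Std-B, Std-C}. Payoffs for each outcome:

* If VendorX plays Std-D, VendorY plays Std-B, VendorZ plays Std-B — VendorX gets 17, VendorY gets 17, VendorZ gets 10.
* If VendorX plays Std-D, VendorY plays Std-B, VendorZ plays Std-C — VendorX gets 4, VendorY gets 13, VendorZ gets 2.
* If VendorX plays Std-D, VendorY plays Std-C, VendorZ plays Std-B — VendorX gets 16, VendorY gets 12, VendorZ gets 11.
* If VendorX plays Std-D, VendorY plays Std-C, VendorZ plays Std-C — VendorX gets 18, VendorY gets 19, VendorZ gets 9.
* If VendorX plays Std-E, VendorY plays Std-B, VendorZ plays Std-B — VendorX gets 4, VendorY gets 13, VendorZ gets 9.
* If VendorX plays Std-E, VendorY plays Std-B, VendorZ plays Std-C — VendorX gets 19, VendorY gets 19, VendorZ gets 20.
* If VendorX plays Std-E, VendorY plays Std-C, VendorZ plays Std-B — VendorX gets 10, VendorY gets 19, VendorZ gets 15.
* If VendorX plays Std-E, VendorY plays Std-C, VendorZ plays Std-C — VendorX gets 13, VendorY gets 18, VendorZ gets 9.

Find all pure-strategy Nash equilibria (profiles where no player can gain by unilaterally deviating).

(Std-D, Std-B, Std-B); (Std-E, Std-B, Std-C)

VendorX against (Std-B, Std-B): payoffs 17, 4 → best response Std-D.
VendorX against (Std-B, Std-C): payoffs 4, 19 → best response Std-E.
VendorX against (Std-C, Std-B): payoffs 16, 10 → best response Std-D.
VendorX against (Std-C, Std-C): payoffs 18, 13 → best response Std-D.
VendorY against (Std-D, Std-B): payoffs 17, 12 → best response Std-B.
VendorY against (Std-D, Std-C): payoffs 13, 19 → best response Std-C.
VendorY against (Std-E, Std-B): payoffs 13, 19 → best response Std-C.
VendorY against (Std-E, Std-C): payoffs 19, 18 → best response Std-B.
VendorZ against (Std-D, Std-B): payoffs 10, 2 → best response Std-B.
VendorZ against (Std-D, Std-C): payoffs 11, 9 → best response Std-B.
VendorZ against (Std-E, Std-B): payoffs 9, 20 → best response Std-C.
VendorZ against (Std-E, Std-C): payoffs 15, 9 → best response Std-B.
Mutual best responses: (Std-D, Std-B, Std-B); (Std-E, Std-B, Std-C).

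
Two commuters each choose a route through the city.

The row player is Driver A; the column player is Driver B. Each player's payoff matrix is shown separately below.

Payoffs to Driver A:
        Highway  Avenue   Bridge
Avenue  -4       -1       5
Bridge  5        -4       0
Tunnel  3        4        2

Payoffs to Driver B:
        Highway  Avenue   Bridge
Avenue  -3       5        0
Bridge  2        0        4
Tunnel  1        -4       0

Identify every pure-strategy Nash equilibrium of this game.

(Avenue, Highway): Driver A can switch to Bridge (-4 → 5). Not NE.
(Avenue, Avenue): Driver A can switch to Tunnel (-1 → 4). Not NE.
(Avenue, Bridge): Driver B can switch to Avenue (0 → 5). Not NE.
(Bridge, Highway): Driver B can switch to Bridge (2 → 4). Not NE.
(Bridge, Avenue): Driver A can switch to Avenue (-4 → -1). Not NE.
(Bridge, Bridge): Driver A can switch to Avenue (0 → 5). Not NE.
(Tunnel, Highway): Driver A can switch to Bridge (3 → 5). Not NE.
(Tunnel, Avenue): Driver B can switch to Highway (-4 → 1). Not NE.
(Tunnel, Bridge): Driver A can switch to Avenue (2 → 5). Not NE.

There is no pure-strategy Nash equilibrium.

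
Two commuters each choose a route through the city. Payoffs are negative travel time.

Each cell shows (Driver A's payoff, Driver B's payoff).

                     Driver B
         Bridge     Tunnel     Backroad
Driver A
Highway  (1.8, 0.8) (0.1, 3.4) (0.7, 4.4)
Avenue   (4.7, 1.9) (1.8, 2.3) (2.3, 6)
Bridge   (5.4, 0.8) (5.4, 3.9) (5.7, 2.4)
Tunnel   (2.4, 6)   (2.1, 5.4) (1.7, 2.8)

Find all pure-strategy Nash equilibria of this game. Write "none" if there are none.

(Bridge, Tunnel)

(Highway, Bridge): Driver A can switch to Avenue (1.8 → 4.7). Not NE.
(Highway, Tunnel): Driver A can switch to Avenue (0.1 → 1.8). Not NE.
(Highway, Backroad): Driver A can switch to Avenue (0.7 → 2.3). Not NE.
(Avenue, Bridge): Driver A can switch to Bridge (4.7 → 5.4). Not NE.
(Avenue, Tunnel): Driver A can switch to Bridge (1.8 → 5.4). Not NE.
(Avenue, Backroad): Driver A can switch to Bridge (2.3 → 5.7). Not NE.
(Bridge, Bridge): Driver B can switch to Tunnel (0.8 → 3.9). Not NE.
(Bridge, Tunnel): Driver A gets 5.4, best alternative 2.1; Driver B gets 3.9, best alternative 2.4. No profitable deviation — NE.
(Bridge, Backroad): Driver B can switch to Tunnel (2.4 → 3.9). Not NE.
(Tunnel, Bridge): Driver A can switch to Avenue (2.4 → 4.7). Not NE.
(Tunnel, Tunnel): Driver A can switch to Bridge (2.1 → 5.4). Not NE.
(Tunnel, Backroad): Driver A can switch to Avenue (1.7 → 2.3). Not NE.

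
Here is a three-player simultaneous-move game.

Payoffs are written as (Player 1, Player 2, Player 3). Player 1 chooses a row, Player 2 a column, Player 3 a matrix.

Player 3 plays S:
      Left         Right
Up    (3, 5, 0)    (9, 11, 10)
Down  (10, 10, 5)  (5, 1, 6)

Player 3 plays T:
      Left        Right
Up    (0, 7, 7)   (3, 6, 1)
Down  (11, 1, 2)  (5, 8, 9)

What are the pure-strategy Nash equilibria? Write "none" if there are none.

(Up, Left, S): Player 1 can switch to Down (3 → 10). Not NE.
(Up, Left, T): Player 1 can switch to Down (0 → 11). Not NE.
(Up, Right, S): Player 1 gets 9, best alternative 5; Player 2 gets 11, best alternative 5; Player 3 gets 10, best alternative 1. No profitable deviation — NE.
(Up, Right, T): Player 1 can switch to Down (3 → 5). Not NE.
(Down, Left, S): Player 1 gets 10, best alternative 3; Player 2 gets 10, best alternative 1; Player 3 gets 5, best alternative 2. No profitable deviation — NE.
(Down, Left, T): Player 2 can switch to Right (1 → 8). Not NE.
(Down, Right, S): Player 1 can switch to Up (5 → 9). Not NE.
(Down, Right, T): Player 1 gets 5, best alternative 3; Player 2 gets 8, best alternative 1; Player 3 gets 9, best alternative 6. No profitable deviation — NE.

(Up, Right, S); (Down, Left, S); (Down, Right, T)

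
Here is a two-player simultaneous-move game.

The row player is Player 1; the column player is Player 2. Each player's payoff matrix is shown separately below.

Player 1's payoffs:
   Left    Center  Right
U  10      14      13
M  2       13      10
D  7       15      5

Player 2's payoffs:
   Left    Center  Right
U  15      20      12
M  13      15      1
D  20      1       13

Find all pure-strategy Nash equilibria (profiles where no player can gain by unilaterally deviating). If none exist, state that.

No pure-strategy Nash equilibrium.

Player 1 against Left: payoffs 10, 2, 7 → best response U.
Player 1 against Center: payoffs 14, 13, 15 → best response D.
Player 1 against Right: payoffs 13, 10, 5 → best response U.
Player 2 against U: payoffs 15, 20, 12 → best response Center.
Player 2 against M: payoffs 13, 15, 1 → best response Center.
Player 2 against D: payoffs 20, 1, 13 → best response Left.
No profile is a mutual best response for all players.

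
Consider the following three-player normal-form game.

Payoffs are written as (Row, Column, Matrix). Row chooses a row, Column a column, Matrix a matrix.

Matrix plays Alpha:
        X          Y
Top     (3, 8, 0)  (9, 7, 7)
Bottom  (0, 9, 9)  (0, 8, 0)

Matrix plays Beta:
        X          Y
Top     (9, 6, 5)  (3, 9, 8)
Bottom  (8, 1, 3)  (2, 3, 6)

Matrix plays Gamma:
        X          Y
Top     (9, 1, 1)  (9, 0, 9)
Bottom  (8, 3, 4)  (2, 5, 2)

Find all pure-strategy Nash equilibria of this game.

No pure-strategy Nash equilibrium.

Mark each player's best response to every combination of opponents' strategies; a profile where every player is best-responding is a pure Nash equilibrium.
Row against (X, Alpha): payoffs 3, 0 → best response Top.
Row against (X, Beta): payoffs 9, 8 → best response Top.
Row against (X, Gamma): payoffs 9, 8 → best response Top.
Row against (Y, Alpha): payoffs 9, 0 → best response Top.
Row against (Y, Beta): payoffs 3, 2 → best response Top.
Row against (Y, Gamma): payoffs 9, 2 → best response Top.
Column against (Top, Alpha): payoffs 8, 7 → best response X.
Column against (Top, Beta): payoffs 6, 9 → best response Y.
Column against (Top, Gamma): payoffs 1, 0 → best response X.
Column against (Bottom, Alpha): payoffs 9, 8 → best response X.
Column against (Bottom, Beta): payoffs 1, 3 → best response Y.
Column against (Bottom, Gamma): payoffs 3, 5 → best response Y.
Matrix against (Top, X): payoffs 0, 5, 1 → best response Beta.
Matrix against (Top, Y): payoffs 7, 8, 9 → best response Gamma.
Matrix against (Bottom, X): payoffs 9, 3, 4 → best response Alpha.
Matrix against (Bottom, Y): payoffs 0, 6, 2 → best response Beta.
No profile is a mutual best response for all players.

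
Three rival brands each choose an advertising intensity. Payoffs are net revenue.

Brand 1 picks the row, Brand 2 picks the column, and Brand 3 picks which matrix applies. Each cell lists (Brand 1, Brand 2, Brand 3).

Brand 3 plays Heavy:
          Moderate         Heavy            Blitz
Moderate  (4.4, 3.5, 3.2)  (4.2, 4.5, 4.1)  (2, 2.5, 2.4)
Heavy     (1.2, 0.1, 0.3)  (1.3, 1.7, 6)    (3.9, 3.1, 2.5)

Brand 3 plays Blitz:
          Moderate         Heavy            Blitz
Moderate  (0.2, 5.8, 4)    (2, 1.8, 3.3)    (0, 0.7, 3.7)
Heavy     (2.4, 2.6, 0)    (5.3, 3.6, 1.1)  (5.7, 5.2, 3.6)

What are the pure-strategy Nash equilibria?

(Moderate, Moderate, Heavy): Brand 2 can switch to Heavy (3.5 → 4.5). Not NE.
(Moderate, Moderate, Blitz): Brand 1 can switch to Heavy (0.2 → 2.4). Not NE.
(Moderate, Heavy, Heavy): Brand 1 gets 4.2, best alternative 1.3; Brand 2 gets 4.5, best alternative 3.5; Brand 3 gets 4.1, best alternative 3.3. No profitable deviation — NE.
(Moderate, Heavy, Blitz): Brand 1 can switch to Heavy (2 → 5.3). Not NE.
(Moderate, Blitz, Heavy): Brand 1 can switch to Heavy (2 → 3.9). Not NE.
(Moderate, Blitz, Blitz): Brand 1 can switch to Heavy (0 → 5.7). Not NE.
(Heavy, Moderate, Heavy): Brand 1 can switch to Moderate (1.2 → 4.4). Not NE.
(Heavy, Blitz, Blitz): Brand 1 gets 5.7, best alternative 0; Brand 2 gets 5.2, best alternative 3.6; Brand 3 gets 3.6, best alternative 2.5. No profitable deviation — NE.
(The remaining 4 profiles each have a profitable deviation by the same check.)

(Moderate, Heavy, Heavy); (Heavy, Blitz, Blitz)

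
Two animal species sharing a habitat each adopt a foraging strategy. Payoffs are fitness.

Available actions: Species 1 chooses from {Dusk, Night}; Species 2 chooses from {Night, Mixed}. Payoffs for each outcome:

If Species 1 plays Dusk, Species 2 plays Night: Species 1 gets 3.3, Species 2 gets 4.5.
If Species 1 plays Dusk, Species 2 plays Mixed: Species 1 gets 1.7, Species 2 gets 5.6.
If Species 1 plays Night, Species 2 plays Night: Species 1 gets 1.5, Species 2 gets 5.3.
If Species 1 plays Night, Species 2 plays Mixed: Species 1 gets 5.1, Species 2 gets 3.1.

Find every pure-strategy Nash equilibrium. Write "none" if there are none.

No pure-strategy Nash equilibrium.

Mark each player's best response to every combination of opponents' strategies; a profile where every player is best-responding is a pure Nash equilibrium.
Species 1 against Night: payoffs 3.3, 1.5 → best response Dusk.
Species 1 against Mixed: payoffs 1.7, 5.1 → best response Night.
Species 2 against Dusk: payoffs 4.5, 5.6 → best response Mixed.
Species 2 against Night: payoffs 5.3, 3.1 → best response Night.
No profile is a mutual best response for all players.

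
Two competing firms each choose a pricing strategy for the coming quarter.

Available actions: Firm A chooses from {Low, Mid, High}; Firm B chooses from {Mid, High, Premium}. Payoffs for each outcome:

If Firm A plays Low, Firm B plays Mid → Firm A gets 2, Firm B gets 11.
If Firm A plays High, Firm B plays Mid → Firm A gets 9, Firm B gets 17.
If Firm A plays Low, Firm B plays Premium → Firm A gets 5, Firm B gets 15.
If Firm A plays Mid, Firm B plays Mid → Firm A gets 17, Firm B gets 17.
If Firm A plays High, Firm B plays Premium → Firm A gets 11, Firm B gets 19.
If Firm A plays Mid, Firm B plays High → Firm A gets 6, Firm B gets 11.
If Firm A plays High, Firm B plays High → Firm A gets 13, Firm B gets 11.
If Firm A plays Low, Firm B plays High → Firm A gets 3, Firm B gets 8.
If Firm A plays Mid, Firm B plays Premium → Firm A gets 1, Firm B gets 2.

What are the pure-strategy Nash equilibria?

The pure Nash equilibria are (Mid, Mid) and (High, Premium).

(Low, Mid): Firm A can switch to Mid (2 → 17). Not NE.
(Low, High): Firm A can switch to Mid (3 → 6). Not NE.
(Low, Premium): Firm A can switch to High (5 → 11). Not NE.
(Mid, Mid): Firm A gets 17, best alternative 9; Firm B gets 17, best alternative 11. No profitable deviation — NE.
(Mid, High): Firm A can switch to High (6 → 13). Not NE.
(Mid, Premium): Firm A can switch to Low (1 → 5). Not NE.
(High, Mid): Firm A can switch to Mid (9 → 17). Not NE.
(High, High): Firm B can switch to Mid (11 → 17). Not NE.
(High, Premium): Firm A gets 11, best alternative 5; Firm B gets 19, best alternative 17. No profitable deviation — NE.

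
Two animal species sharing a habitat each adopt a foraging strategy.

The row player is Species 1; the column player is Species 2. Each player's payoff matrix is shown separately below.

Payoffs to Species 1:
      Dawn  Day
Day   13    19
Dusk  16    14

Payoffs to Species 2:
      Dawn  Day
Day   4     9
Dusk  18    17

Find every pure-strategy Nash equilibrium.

(Day, Dawn): Species 1 can switch to Dusk (13 → 16). Not NE.
(Day, Day): Species 1 gets 19, best alternative 14; Species 2 gets 9, best alternative 4. No profitable deviation — NE.
(Dusk, Dawn): Species 1 gets 16, best alternative 13; Species 2 gets 18, best alternative 17. No profitable deviation — NE.
(Dusk, Day): Species 1 can switch to Day (14 → 19). Not NE.

(Day, Day), (Dusk, Dawn)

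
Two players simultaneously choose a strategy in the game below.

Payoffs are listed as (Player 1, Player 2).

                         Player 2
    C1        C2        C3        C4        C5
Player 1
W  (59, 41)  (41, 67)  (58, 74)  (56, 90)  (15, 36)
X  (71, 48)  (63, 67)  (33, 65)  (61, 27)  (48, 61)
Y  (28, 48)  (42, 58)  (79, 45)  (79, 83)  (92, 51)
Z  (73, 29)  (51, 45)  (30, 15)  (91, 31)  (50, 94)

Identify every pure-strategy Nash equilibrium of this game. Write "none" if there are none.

Pure NE: (X, C2)

Player 1 against C1: payoffs 59, 71, 28, 73 → best response Z.
Player 1 against C2: payoffs 41, 63, 42, 51 → best response X.
Player 1 against C3: payoffs 58, 33, 79, 30 → best response Y.
Player 1 against C4: payoffs 56, 61, 79, 91 → best response Z.
Player 1 against C5: payoffs 15, 48, 92, 50 → best response Y.
Player 2 against W: payoffs 41, 67, 74, 90, 36 → best response C4.
Player 2 against X: payoffs 48, 67, 65, 27, 61 → best response C2.
Player 2 against Y: payoffs 48, 58, 45, 83, 51 → best response C4.
Player 2 against Z: payoffs 29, 45, 15, 31, 94 → best response C5.
Mutual best responses: (X, C2).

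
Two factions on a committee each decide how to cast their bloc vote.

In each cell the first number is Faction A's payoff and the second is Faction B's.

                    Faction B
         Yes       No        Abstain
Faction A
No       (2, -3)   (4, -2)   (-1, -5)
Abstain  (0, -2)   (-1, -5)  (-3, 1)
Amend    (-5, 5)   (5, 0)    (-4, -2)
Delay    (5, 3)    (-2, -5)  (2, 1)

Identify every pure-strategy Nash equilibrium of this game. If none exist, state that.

Faction A against Yes: payoffs 2, 0, -5, 5 → best response Delay.
Faction A against No: payoffs 4, -1, 5, -2 → best response Amend.
Faction A against Abstain: payoffs -1, -3, -4, 2 → best response Delay.
Faction B against No: payoffs -3, -2, -5 → best response No.
Faction B against Abstain: payoffs -2, -5, 1 → best response Abstain.
Faction B against Amend: payoffs 5, 0, -2 → best response Yes.
Faction B against Delay: payoffs 3, -5, 1 → best response Yes.
Mutual best responses: (Delay, Yes).

The unique pure-strategy Nash equilibrium is (Delay, Yes).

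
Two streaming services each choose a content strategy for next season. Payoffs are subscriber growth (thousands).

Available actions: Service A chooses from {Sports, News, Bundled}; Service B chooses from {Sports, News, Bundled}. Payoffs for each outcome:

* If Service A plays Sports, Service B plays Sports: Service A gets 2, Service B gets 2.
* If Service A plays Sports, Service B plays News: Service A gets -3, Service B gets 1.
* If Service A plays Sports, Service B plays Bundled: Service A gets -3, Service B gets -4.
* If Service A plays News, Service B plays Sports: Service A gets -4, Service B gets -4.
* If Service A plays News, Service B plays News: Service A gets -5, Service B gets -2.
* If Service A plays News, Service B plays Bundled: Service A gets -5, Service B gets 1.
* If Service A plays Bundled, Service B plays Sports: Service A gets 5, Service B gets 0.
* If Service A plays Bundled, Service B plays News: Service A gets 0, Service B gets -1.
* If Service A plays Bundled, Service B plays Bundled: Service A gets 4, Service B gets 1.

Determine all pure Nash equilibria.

Pure NE: (Bundled, Bundled)

(Sports, Sports): Service A can switch to Bundled (2 → 5). Not NE.
(Sports, News): Service A can switch to Bundled (-3 → 0). Not NE.
(Sports, Bundled): Service A can switch to Bundled (-3 → 4). Not NE.
(News, Sports): Service A can switch to Sports (-4 → 2). Not NE.
(News, News): Service A can switch to Sports (-5 → -3). Not NE.
(News, Bundled): Service A can switch to Sports (-5 → -3). Not NE.
(Bundled, Sports): Service B can switch to Bundled (0 → 1). Not NE.
(Bundled, News): Service B can switch to Sports (-1 → 0). Not NE.
(Bundled, Bundled): Service A gets 4, best alternative -3; Service B gets 1, best alternative 0. No profitable deviation — NE.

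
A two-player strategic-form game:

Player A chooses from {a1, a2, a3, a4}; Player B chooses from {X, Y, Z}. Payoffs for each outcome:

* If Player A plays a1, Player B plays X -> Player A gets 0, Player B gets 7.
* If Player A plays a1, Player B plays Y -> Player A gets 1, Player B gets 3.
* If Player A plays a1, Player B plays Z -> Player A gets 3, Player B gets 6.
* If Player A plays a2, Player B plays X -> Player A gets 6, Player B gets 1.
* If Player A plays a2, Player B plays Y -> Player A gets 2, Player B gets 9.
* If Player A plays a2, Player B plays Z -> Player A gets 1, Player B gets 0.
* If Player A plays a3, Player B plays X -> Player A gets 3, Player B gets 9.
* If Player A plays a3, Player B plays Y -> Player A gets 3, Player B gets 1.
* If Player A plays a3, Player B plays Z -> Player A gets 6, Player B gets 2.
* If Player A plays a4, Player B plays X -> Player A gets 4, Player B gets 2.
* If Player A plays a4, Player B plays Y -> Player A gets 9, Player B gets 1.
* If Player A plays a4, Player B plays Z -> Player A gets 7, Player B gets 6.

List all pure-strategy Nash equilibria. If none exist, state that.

For each strategy profile, look for a profitable unilateral deviation.
(a1, X): Player A can switch to a2 (0 → 6). Not NE.
(a1, Y): Player A can switch to a2 (1 → 2). Not NE.
(a1, Z): Player A can switch to a3 (3 → 6). Not NE.
(a2, X): Player B can switch to Y (1 → 9). Not NE.
(a2, Y): Player A can switch to a3 (2 → 3). Not NE.
(a2, Z): Player A can switch to a1 (1 → 3). Not NE.
(a4, Z): Player A gets 7, best alternative 6; Player B gets 6, best alternative 2. No profitable deviation — NE.
(The remaining 5 profiles each have a profitable deviation by the same check.)

(a4, Z)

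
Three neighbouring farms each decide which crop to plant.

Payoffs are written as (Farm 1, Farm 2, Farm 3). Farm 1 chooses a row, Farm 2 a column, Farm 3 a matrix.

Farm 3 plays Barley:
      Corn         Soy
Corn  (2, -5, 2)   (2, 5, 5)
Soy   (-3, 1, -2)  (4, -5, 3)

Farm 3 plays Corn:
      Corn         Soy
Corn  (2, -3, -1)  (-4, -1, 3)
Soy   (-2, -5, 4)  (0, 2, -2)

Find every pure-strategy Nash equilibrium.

(Corn, Corn, Barley): Farm 2 can switch to Soy (-5 → 5). Not NE.
(Corn, Corn, Corn): Farm 2 can switch to Soy (-3 → -1). Not NE.
(Corn, Soy, Barley): Farm 1 can switch to Soy (2 → 4). Not NE.
(Corn, Soy, Corn): Farm 1 can switch to Soy (-4 → 0). Not NE.
(Soy, Corn, Barley): Farm 1 can switch to Corn (-3 → 2). Not NE.
(Soy, Corn, Corn): Farm 1 can switch to Corn (-2 → 2). Not NE.
(Soy, Soy, Barley): Farm 2 can switch to Corn (-5 → 1). Not NE.
(Soy, Soy, Corn): Farm 3 can switch to Barley (-2 → 3). Not NE.

No pure-strategy Nash equilibrium.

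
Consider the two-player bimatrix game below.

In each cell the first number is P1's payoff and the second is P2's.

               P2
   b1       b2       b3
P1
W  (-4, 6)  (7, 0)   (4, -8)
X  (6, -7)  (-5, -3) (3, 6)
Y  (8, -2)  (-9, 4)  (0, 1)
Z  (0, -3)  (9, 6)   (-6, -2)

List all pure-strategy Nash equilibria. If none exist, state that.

(W, b1): P1 can switch to X (-4 → 6). Not NE.
(W, b2): P1 can switch to Z (7 → 9). Not NE.
(W, b3): P2 can switch to b1 (-8 → 6). Not NE.
(X, b1): P1 can switch to Y (6 → 8). Not NE.
(X, b2): P1 can switch to W (-5 → 7). Not NE.
(X, b3): P1 can switch to W (3 → 4). Not NE.
(Y, b1): P2 can switch to b2 (-2 → 4). Not NE.
(Y, b2): P1 can switch to W (-9 → 7). Not NE.
(Y, b3): P1 can switch to W (0 → 4). Not NE.
(Z, b1): P1 can switch to X (0 → 6). Not NE.
(Z, b2): P1 gets 9, best alternative 7; P2 gets 6, best alternative -2. No profitable deviation — NE.
(The remaining 1 profile has a profitable deviation by the same check.)

(Z, b2)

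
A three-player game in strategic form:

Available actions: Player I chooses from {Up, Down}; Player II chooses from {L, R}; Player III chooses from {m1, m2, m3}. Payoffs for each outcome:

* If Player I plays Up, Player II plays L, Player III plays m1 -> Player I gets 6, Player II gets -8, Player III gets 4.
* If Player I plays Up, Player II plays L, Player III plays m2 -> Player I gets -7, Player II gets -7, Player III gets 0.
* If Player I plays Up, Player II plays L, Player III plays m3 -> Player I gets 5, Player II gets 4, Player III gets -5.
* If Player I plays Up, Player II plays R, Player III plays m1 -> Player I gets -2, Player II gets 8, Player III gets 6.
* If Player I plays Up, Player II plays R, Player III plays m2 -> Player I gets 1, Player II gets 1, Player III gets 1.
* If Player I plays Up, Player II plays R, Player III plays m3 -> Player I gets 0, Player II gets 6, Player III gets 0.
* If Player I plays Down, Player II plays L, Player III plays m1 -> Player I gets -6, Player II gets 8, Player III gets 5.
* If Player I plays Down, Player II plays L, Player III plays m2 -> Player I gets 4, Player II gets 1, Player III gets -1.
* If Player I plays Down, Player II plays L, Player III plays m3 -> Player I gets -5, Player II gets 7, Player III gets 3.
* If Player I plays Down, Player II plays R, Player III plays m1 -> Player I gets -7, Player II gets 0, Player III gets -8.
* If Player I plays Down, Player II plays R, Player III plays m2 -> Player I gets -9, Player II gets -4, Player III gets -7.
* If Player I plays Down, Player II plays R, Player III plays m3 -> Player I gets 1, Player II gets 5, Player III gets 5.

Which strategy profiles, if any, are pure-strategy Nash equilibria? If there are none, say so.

Player I against (L, m1): payoffs 6, -6 → best response Up.
Player I against (L, m2): payoffs -7, 4 → best response Down.
Player I against (L, m3): payoffs 5, -5 → best response Up.
Player I against (R, m1): payoffs -2, -7 → best response Up.
Player I against (R, m2): payoffs 1, -9 → best response Up.
Player I against (R, m3): payoffs 0, 1 → best response Down.
Player II against (Up, m1): payoffs -8, 8 → best response R.
Player II against (Up, m2): payoffs -7, 1 → best response R.
Player II against (Up, m3): payoffs 4, 6 → best response R.
Player II against (Down, m1): payoffs 8, 0 → best response L.
Player II against (Down, m2): payoffs 1, -4 → best response L.
Player II against (Down, m3): payoffs 7, 5 → best response L.
Player III against (Up, L): payoffs 4, 0, -5 → best response m1.
Player III against (Up, R): payoffs 6, 1, 0 → best response m1.
Player III against (Down, L): payoffs 5, -1, 3 → best response m1.
Player III against (Down, R): payoffs -8, -7, 5 → best response m3.
Mutual best responses: (Up, R, m1).

The unique pure-strategy Nash equilibrium is (Up, R, m1).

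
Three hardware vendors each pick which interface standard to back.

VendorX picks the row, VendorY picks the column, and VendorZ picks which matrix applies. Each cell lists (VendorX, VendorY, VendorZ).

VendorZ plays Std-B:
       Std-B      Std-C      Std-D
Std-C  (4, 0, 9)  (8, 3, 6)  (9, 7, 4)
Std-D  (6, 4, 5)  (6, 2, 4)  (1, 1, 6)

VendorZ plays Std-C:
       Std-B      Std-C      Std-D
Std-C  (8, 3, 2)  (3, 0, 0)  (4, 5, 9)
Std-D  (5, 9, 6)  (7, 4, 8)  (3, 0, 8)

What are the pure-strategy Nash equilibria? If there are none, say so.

VendorX against (Std-B, Std-B): payoffs 4, 6 → best response Std-D.
VendorX against (Std-B, Std-C): payoffs 8, 5 → best response Std-C.
VendorX against (Std-C, Std-B): payoffs 8, 6 → best response Std-C.
VendorX against (Std-C, Std-C): payoffs 3, 7 → best response Std-D.
VendorX against (Std-D, Std-B): payoffs 9, 1 → best response Std-C.
VendorX against (Std-D, Std-C): payoffs 4, 3 → best response Std-C.
VendorY against (Std-C, Std-B): payoffs 0, 3, 7 → best response Std-D.
VendorY against (Std-C, Std-C): payoffs 3, 0, 5 → best response Std-D.
VendorY against (Std-D, Std-B): payoffs 4, 2, 1 → best response Std-B.
VendorY against (Std-D, Std-C): payoffs 9, 4, 0 → best response Std-B.
VendorZ against (Std-C, Std-B): payoffs 9, 2 → best response Std-B.
VendorZ against (Std-C, Std-C): payoffs 6, 0 → best response Std-B.
VendorZ against (Std-C, Std-D): payoffs 4, 9 → best response Std-C.
VendorZ against (Std-D, Std-B): payoffs 5, 6 → best response Std-C.
VendorZ against (Std-D, Std-C): payoffs 4, 8 → best response Std-C.
VendorZ against (Std-D, Std-D): payoffs 6, 8 → best response Std-C.
Mutual best responses: (Std-C, Std-D, Std-C).

The unique pure-strategy Nash equilibrium is (Std-C, Std-D, Std-C).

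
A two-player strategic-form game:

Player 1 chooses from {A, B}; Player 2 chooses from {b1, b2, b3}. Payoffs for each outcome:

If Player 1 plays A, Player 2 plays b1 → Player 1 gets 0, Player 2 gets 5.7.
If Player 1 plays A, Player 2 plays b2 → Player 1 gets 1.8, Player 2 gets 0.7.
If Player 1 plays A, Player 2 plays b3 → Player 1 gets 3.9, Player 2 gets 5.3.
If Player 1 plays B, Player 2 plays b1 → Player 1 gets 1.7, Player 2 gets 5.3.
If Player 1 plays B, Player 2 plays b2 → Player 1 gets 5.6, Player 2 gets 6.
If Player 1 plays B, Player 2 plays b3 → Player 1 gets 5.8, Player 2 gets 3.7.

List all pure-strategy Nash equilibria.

Player 1 against b1: payoffs 0, 1.7 → best response B.
Player 1 against b2: payoffs 1.8, 5.6 → best response B.
Player 1 against b3: payoffs 3.9, 5.8 → best response B.
Player 2 against A: payoffs 5.7, 0.7, 5.3 → best response b1.
Player 2 against B: payoffs 5.3, 6, 3.7 → best response b2.
Mutual best responses: (B, b2).

Pure NE: (B, b2)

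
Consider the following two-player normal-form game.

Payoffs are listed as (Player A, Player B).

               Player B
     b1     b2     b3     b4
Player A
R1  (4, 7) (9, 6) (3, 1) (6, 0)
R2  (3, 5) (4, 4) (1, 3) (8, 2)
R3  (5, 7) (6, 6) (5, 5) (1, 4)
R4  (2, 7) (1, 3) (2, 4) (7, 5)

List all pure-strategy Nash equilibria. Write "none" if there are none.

(R3, b1)

Mark each player's best response to every combination of opponents' strategies; a profile where every player is best-responding is a pure Nash equilibrium.
Player A against b1: payoffs 4, 3, 5, 2 → best response R3.
Player A against b2: payoffs 9, 4, 6, 1 → best response R1.
Player A against b3: payoffs 3, 1, 5, 2 → best response R3.
Player A against b4: payoffs 6, 8, 1, 7 → best response R2.
Player B against R1: payoffs 7, 6, 1, 0 → best response b1.
Player B against R2: payoffs 5, 4, 3, 2 → best response b1.
Player B against R3: payoffs 7, 6, 5, 4 → best response b1.
Player B against R4: payoffs 7, 3, 4, 5 → best response b1.
Mutual best responses: (R3, b1).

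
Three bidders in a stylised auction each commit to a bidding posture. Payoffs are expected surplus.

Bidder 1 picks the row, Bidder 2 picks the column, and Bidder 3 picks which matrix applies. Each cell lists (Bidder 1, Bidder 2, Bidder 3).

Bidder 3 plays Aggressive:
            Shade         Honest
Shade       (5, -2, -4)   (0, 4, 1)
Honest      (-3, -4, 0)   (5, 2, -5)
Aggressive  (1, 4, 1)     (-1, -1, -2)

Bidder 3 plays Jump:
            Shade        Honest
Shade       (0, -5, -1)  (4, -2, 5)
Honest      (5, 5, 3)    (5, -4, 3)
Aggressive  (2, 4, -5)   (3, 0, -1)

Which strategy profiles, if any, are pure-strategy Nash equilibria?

For each strategy profile, look for a profitable unilateral deviation.
(Shade, Shade, Aggressive): Bidder 2 can switch to Honest (-2 → 4). Not NE.
(Shade, Shade, Jump): Bidder 1 can switch to Honest (0 → 5). Not NE.
(Shade, Honest, Aggressive): Bidder 1 can switch to Honest (0 → 5). Not NE.
(Shade, Honest, Jump): Bidder 1 can switch to Honest (4 → 5). Not NE.
(Honest, Shade, Aggressive): Bidder 1 can switch to Shade (-3 → 5). Not NE.
(Honest, Shade, Jump): Bidder 1 gets 5, best alternative 2; Bidder 2 gets 5, best alternative -4; Bidder 3 gets 3, best alternative 0. No profitable deviation — NE.
(Honest, Honest, Aggressive): Bidder 3 can switch to Jump (-5 → 3). Not NE.
(Honest, Honest, Jump): Bidder 2 can switch to Shade (-4 → 5). Not NE.
(Aggressive, Shade, Aggressive): Bidder 1 can switch to Shade (1 → 5). Not NE.
(Aggressive, Shade, Jump): Bidder 1 can switch to Honest (2 → 5). Not NE.
(Aggressive, Honest, Aggressive): Bidder 1 can switch to Shade (-1 → 0). Not NE.
(Aggressive, Honest, Jump): Bidder 1 can switch to Shade (3 → 4). Not NE.

The unique pure-strategy Nash equilibrium is (Honest, Shade, Jump).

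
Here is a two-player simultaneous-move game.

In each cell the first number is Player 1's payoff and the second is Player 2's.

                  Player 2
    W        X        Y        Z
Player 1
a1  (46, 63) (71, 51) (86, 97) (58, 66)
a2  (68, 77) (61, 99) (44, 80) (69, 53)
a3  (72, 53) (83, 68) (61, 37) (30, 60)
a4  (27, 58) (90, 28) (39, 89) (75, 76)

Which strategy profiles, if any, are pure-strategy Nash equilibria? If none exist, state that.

(a1, Y)

(a1, W): Player 1 can switch to a2 (46 → 68). Not NE.
(a1, X): Player 1 can switch to a3 (71 → 83). Not NE.
(a1, Y): Player 1 gets 86, best alternative 61; Player 2 gets 97, best alternative 66. No profitable deviation — NE.
(a1, Z): Player 1 can switch to a2 (58 → 69). Not NE.
(a2, W): Player 1 can switch to a3 (68 → 72). Not NE.
(a2, X): Player 1 can switch to a1 (61 → 71). Not NE.
(a2, Y): Player 1 can switch to a1 (44 → 86). Not NE.
(The remaining 9 profiles each have a profitable deviation by the same check.)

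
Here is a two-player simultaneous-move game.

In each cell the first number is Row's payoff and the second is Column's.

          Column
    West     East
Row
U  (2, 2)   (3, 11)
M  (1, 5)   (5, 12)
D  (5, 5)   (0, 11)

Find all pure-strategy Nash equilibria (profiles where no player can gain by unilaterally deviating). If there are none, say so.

Mark each player's best response to every combination of opponents' strategies; a profile where every player is best-responding is a pure Nash equilibrium.
Row against West: payoffs 2, 1, 5 → best response D.
Row against East: payoffs 3, 5, 0 → best response M.
Column against U: payoffs 2, 11 → best response East.
Column against M: payoffs 5, 12 → best response East.
Column against D: payoffs 5, 11 → best response East.
Mutual best responses: (M, East).

(M, East)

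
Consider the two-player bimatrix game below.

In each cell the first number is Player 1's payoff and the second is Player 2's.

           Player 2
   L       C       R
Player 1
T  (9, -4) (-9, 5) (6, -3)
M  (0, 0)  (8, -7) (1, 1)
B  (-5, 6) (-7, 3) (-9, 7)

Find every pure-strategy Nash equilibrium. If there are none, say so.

This game has no pure Nash equilibrium.

Player 1 against L: payoffs 9, 0, -5 → best response T.
Player 1 against C: payoffs -9, 8, -7 → best response M.
Player 1 against R: payoffs 6, 1, -9 → best response T.
Player 2 against T: payoffs -4, 5, -3 → best response C.
Player 2 against M: payoffs 0, -7, 1 → best response R.
Player 2 against B: payoffs 6, 3, 7 → best response R.
No profile is a mutual best response for all players.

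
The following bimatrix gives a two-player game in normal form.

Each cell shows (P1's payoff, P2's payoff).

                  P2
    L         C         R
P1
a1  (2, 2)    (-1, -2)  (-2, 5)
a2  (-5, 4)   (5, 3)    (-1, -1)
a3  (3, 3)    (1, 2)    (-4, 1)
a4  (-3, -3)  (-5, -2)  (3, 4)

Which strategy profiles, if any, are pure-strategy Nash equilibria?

The pure Nash equilibria are (a3, L) and (a4, R).

(a1, L): P1 can switch to a3 (2 → 3). Not NE.
(a1, C): P1 can switch to a2 (-1 → 5). Not NE.
(a1, R): P1 can switch to a2 (-2 → -1). Not NE.
(a2, L): P1 can switch to a1 (-5 → 2). Not NE.
(a2, C): P2 can switch to L (3 → 4). Not NE.
(a2, R): P1 can switch to a4 (-1 → 3). Not NE.
(a3, L): P1 gets 3, best alternative 2; P2 gets 3, best alternative 2. No profitable deviation — NE.
(a3, C): P1 can switch to a2 (1 → 5). Not NE.
(a3, R): P1 can switch to a1 (-4 → -2). Not NE.
(a4, L): P1 can switch to a1 (-3 → 2). Not NE.
(a4, C): P1 can switch to a1 (-5 → -1). Not NE.
(a4, R): P1 gets 3, best alternative -1; P2 gets 4, best alternative -2. No profitable deviation — NE.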